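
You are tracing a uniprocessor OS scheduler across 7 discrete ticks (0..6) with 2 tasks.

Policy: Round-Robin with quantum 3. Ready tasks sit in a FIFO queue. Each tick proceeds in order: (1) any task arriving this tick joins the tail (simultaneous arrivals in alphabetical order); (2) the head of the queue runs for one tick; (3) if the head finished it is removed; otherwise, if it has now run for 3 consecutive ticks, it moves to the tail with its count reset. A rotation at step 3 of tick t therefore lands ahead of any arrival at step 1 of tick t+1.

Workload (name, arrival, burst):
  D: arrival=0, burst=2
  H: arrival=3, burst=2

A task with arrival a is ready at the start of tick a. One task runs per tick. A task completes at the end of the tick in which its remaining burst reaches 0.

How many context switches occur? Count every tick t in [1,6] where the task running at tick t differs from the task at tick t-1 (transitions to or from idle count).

context switches = 3

t=0: queue=[D] q_used=0 → run D
t=1: queue=[D] q_used=1 → run D
t=2: (idle)
t=3: queue=[H] q_used=0 → run H
t=4: queue=[H] q_used=1 → run H
t=5: (idle)
t=6: (idle)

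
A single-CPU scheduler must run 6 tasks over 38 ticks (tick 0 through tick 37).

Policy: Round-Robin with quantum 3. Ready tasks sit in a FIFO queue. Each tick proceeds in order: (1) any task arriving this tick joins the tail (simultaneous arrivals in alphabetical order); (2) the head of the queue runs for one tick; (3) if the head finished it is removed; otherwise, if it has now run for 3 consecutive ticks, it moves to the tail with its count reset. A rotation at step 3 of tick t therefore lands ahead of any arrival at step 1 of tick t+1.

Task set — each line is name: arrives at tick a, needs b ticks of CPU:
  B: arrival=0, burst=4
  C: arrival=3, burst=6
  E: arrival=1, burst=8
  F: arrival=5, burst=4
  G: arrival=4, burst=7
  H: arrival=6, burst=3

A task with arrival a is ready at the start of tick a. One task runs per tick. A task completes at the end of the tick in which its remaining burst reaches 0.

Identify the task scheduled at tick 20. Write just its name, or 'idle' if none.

t=0: queue=[B] q_used=0 → run B
t=1: queue=[B,E] q_used=1 → run B
t=2: queue=[B,E] q_used=2 → run B
t=3: queue=[E,B,C] q_used=0 → run E
t=4: queue=[E,B,C,G] q_used=1 → run E
t=5: queue=[E,B,C,G,F] q_used=2 → run E
t=6: queue=[B,C,G,F,E,H] q_used=0 → run B
t=7: queue=[C,G,F,E,H] q_used=0 → run C
t=8: queue=[C,G,F,E,H] q_used=1 → run C
t=9: queue=[C,G,F,E,H] q_used=2 → run C
t=10: queue=[G,F,E,H,C] q_used=0 → run G
t=11: queue=[G,F,E,H,C] q_used=1 → run G
t=12: queue=[G,F,E,H,C] q_used=2 → run G
t=13: queue=[F,E,H,C,G] q_used=0 → run F
t=14: queue=[F,E,H,C,G] q_used=1 → run F
t=15: queue=[F,E,H,C,G] q_used=2 → run F
t=16: queue=[E,H,C,G,F] q_used=0 → run E
t=17: queue=[E,H,C,G,F] q_used=1 → run E
t=18: queue=[E,H,C,G,F] q_used=2 → run E
t=19: queue=[H,C,G,F,E] q_used=0 → run H
t=20: queue=[H,C,G,F,E] q_used=1 → run H
t=21: queue=[H,C,G,F,E] q_used=2 → run H
t=22: queue=[C,G,F,E] q_used=0 → run C
t=23: queue=[C,G,F,E] q_used=1 → run C
t=24: queue=[C,G,F,E] q_used=2 → run C
t=25: queue=[G,F,E] q_used=0 → run G
t=26: queue=[G,F,E] q_used=1 → run G
t=27: queue=[G,F,E] q_used=2 → run G
t=28: queue=[F,E,G] q_used=0 → run F
t=29: queue=[E,G] q_used=0 → run E
t=30: queue=[E,G] q_used=1 → run E
t=31: queue=[G] q_used=0 → run G
t=32: (idle)
t=33: (idle)
t=34: (idle)
t=35: (idle)
t=36: (idle)
t=37: (idle)

running at tick 20 = H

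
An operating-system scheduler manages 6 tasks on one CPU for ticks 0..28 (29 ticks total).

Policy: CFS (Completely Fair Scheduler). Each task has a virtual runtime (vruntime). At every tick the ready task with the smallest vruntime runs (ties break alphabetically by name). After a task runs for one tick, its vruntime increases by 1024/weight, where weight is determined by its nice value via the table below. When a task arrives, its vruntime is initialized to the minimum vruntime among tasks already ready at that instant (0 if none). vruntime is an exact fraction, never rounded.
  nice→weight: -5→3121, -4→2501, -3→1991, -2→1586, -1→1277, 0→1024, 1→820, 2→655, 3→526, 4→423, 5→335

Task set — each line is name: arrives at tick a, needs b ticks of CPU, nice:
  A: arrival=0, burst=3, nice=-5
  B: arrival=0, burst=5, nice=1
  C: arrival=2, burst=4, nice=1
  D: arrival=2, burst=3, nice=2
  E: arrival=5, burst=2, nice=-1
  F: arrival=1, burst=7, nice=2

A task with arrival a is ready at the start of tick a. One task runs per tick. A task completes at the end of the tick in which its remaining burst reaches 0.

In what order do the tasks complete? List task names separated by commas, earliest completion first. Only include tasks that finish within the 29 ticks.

completion order = A, E, D, C, B, F

t=0: vr[A=0 B=0] → run A
t=1: vr[A=1024/3121 B=0 F=0] → run B
t=2: vr[A=1024/3121 B=256/205 C=0 D=0 F=0] → run C
t=3: vr[A=1024/3121 B=256/205 C=256/205 D=0 F=0] → run D
t=4: vr[A=1024/3121 B=256/205 C=256/205 D=1024/655 F=0] → run F
t=5: vr[A=1024/3121 B=256/205 C=256/205 D=1024/655 E=1024/3121 F=1024/655] → run A
t=6: vr[A=2048/3121 B=256/205 C=256/205 D=1024/655 E=1024/3121 F=1024/655] → run E
t=7: vr[A=2048/3121 B=256/205 C=256/205 D=1024/655 E=4503552/3985517 F=1024/655] → run A
t=8: vr[B=256/205 C=256/205 D=1024/655 E=4503552/3985517 F=1024/655] → run E
t=9: vr[B=256/205 C=256/205 D=1024/655 F=1024/655] → run B
t=10: vr[B=512/205 C=256/205 D=1024/655 F=1024/655] → run C
t=11: vr[B=512/205 C=512/205 D=1024/655 F=1024/655] → run D
t=12: vr[B=512/205 C=512/205 D=2048/655 F=1024/655] → run F
t=13: vr[B=512/205 C=512/205 D=2048/655 F=2048/655] → run B
t=14: vr[B=768/205 C=512/205 D=2048/655 F=2048/655] → run C
t=15: vr[B=768/205 C=768/205 D=2048/655 F=2048/655] → run D
t=16: vr[B=768/205 C=768/205 F=2048/655] → run F
t=17: vr[B=768/205 C=768/205 F=3072/655] → run B
t=18: vr[B=1024/205 C=768/205 F=3072/655] → run C
t=19: vr[B=1024/205 F=3072/655] → run F
t=20: vr[B=1024/205 F=4096/655] → run B
t=21: vr[F=4096/655] → run F
t=22: vr[F=1024/131] → run F
t=23: vr[F=6144/655] → run F
t=24: (idle)
t=25: (idle)
t=26: (idle)
t=27: (idle)
t=28: (idle)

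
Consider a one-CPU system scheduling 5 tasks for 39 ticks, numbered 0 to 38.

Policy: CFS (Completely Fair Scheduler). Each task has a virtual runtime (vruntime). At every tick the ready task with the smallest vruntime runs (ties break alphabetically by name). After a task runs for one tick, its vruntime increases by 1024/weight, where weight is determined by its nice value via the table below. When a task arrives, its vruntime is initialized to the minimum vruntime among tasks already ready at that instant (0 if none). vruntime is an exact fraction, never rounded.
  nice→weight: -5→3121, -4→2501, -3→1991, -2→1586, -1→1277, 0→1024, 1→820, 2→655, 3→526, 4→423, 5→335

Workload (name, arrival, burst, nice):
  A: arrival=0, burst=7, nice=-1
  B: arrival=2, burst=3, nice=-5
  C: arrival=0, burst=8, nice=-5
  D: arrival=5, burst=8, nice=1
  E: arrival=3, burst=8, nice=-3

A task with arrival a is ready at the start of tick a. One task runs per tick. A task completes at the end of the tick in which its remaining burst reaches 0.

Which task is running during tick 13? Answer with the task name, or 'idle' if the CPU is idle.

running at tick 13 = E

t=0: vr[A=0 C=0] → run A
t=1: vr[A=1024/1277 C=0] → run C
t=2: vr[A=1024/1277 B=1024/3121 C=1024/3121] → run B
t=3: vr[A=1024/1277 B=2048/3121 C=1024/3121 E=1024/3121] → run C
t=4: vr[A=1024/1277 B=2048/3121 C=2048/3121 E=1024/3121] → run E
t=5: vr[A=1024/1277 B=2048/3121 C=2048/3121 D=2048/3121 E=5234688/6213911] → run B
t=6: vr[A=1024/1277 B=3072/3121 C=2048/3121 D=2048/3121 E=5234688/6213911] → run C
t=7: vr[A=1024/1277 B=3072/3121 C=3072/3121 D=2048/3121 E=5234688/6213911] → run D
t=8: vr[A=1024/1277 B=3072/3121 C=3072/3121 D=1218816/639805 E=5234688/6213911] → run A
t=9: vr[A=2048/1277 B=3072/3121 C=3072/3121 D=1218816/639805 E=5234688/6213911] → run E
t=10: vr[A=2048/1277 B=3072/3121 C=3072/3121 D=1218816/639805 E=8430592/6213911] → run B
t=11: vr[A=2048/1277 C=3072/3121 D=1218816/639805 E=8430592/6213911] → run C
t=12: vr[A=2048/1277 C=4096/3121 D=1218816/639805 E=8430592/6213911] → run C
t=13: vr[A=2048/1277 C=5120/3121 D=1218816/639805 E=8430592/6213911] → run E
t=14: vr[A=2048/1277 C=5120/3121 D=1218816/639805 E=11626496/6213911] → run A
t=15: vr[A=3072/1277 C=5120/3121 D=1218816/639805 E=11626496/6213911] → run C
t=16: vr[A=3072/1277 C=6144/3121 D=1218816/639805 E=11626496/6213911] → run E
t=17: vr[A=3072/1277 C=6144/3121 D=1218816/639805 E=14822400/6213911] → run D
t=18: vr[A=3072/1277 C=6144/3121 D=2017792/639805 E=14822400/6213911] → run C
t=19: vr[A=3072/1277 C=7168/3121 D=2017792/639805 E=14822400/6213911] → run C
t=20: vr[A=3072/1277 D=2017792/639805 E=14822400/6213911] → run E
t=21: vr[A=3072/1277 D=2017792/639805 E=18018304/6213911] → run A
t=22: vr[A=4096/1277 D=2017792/639805 E=18018304/6213911] → run E
t=23: vr[A=4096/1277 D=2017792/639805 E=21214208/6213911] → run D
t=24: vr[A=4096/1277 D=2816768/639805 E=21214208/6213911] → run A
t=25: vr[A=5120/1277 D=2816768/639805 E=21214208/6213911] → run E
t=26: vr[A=5120/1277 D=2816768/639805 E=24410112/6213911] → run E
t=27: vr[A=5120/1277 D=2816768/639805] → run A
t=28: vr[A=6144/1277 D=2816768/639805] → run D
t=29: vr[A=6144/1277 D=3615744/639805] → run A
t=30: vr[D=3615744/639805] → run D
t=31: vr[D=882944/127961] → run D
t=32: vr[D=5213696/639805] → run D
t=33: vr[D=6012672/639805] → run D
t=34: (idle)
t=35: (idle)
t=36: (idle)
t=37: (idle)
t=38: (idle)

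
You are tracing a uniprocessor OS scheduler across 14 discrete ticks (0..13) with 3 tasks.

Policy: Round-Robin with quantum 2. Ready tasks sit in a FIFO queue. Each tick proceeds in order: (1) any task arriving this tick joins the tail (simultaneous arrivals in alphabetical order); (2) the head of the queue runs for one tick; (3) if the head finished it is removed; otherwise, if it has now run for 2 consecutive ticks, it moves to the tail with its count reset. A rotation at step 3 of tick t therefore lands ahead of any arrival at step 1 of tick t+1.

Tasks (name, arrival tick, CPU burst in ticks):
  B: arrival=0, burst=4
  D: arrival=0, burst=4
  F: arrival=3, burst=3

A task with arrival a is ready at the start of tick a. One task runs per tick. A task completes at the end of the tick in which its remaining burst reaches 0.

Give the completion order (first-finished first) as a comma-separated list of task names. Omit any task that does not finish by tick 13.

t=0: queue=[B,D] q_used=0 → run B
t=1: queue=[B,D] q_used=1 → run B
t=2: queue=[D,B] q_used=0 → run D
t=3: queue=[D,B,F] q_used=1 → run D
t=4: queue=[B,F,D] q_used=0 → run B
t=5: queue=[B,F,D] q_used=1 → run B
t=6: queue=[F,D] q_used=0 → run F
t=7: queue=[F,D] q_used=1 → run F
t=8: queue=[D,F] q_used=0 → run D
t=9: queue=[D,F] q_used=1 → run D
t=10: queue=[F] q_used=0 → run F
t=11: (idle)
t=12: (idle)
t=13: (idle)

completion order = B, D, F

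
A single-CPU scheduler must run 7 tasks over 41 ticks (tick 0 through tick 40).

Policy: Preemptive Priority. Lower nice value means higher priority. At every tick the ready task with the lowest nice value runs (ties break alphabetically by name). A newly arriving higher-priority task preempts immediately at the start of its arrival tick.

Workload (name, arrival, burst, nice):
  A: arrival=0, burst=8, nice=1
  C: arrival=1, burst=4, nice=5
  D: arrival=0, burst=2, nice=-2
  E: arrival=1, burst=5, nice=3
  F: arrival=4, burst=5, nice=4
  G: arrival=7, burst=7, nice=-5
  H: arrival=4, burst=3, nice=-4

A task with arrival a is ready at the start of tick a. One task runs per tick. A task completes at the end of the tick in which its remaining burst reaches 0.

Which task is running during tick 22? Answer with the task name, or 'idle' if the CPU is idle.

running at tick 22 = E

t=0: ready={A,D} → run D
t=1: ready={A,C,D,E} → run D
t=2: ready={A,C,E} → run A
t=3: ready={A,C,E} → run A
t=4: ready={A,C,E,F,H} → run H
t=5: ready={A,C,E,F,H} → run H
t=6: ready={A,C,E,F,H} → run H
t=7: ready={A,C,E,F,G} → run G
t=8: ready={A,C,E,F,G} → run G
t=9: ready={A,C,E,F,G} → run G
t=10: ready={A,C,E,F,G} → run G
t=11: ready={A,C,E,F,G} → run G
t=12: ready={A,C,E,F,G} → run G
t=13: ready={A,C,E,F,G} → run G
t=14: ready={A,C,E,F} → run A
t=15: ready={A,C,E,F} → run A
t=16: ready={A,C,E,F} → run A
t=17: ready={A,C,E,F} → run A
t=18: ready={A,C,E,F} → run A
t=19: ready={A,C,E,F} → run A
t=20: ready={C,E,F} → run E
t=21: ready={C,E,F} → run E
t=22: ready={C,E,F} → run E
t=23: ready={C,E,F} → run E
t=24: ready={C,E,F} → run E
t=25: ready={C,F} → run F
t=26: ready={C,F} → run F
t=27: ready={C,F} → run F
t=28: ready={C,F} → run F
t=29: ready={C,F} → run F
t=30: ready={C} → run C
t=31: ready={C} → run C
t=32: ready={C} → run C
t=33: ready={C} → run C
t=34: (idle)
t=35: (idle)
t=36: (idle)
t=37: (idle)
t=38: (idle)
t=39: (idle)
t=40: (idle)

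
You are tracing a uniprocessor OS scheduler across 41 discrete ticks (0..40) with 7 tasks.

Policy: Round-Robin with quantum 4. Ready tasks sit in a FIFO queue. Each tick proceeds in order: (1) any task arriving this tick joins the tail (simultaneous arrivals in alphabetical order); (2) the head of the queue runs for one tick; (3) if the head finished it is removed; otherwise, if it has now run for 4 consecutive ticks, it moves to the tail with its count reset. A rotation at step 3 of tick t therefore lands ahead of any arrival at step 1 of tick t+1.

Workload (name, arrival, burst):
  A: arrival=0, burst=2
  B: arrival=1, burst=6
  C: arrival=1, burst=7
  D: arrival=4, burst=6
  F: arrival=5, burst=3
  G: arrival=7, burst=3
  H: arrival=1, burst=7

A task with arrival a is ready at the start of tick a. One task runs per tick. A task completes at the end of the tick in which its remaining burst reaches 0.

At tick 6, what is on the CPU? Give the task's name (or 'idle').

t=0: queue=[A] q_used=0 → run A
t=1: queue=[A,B,C,H] q_used=1 → run A
t=2: queue=[B,C,H] q_used=0 → run B
t=3: queue=[B,C,H] q_used=1 → run B
t=4: queue=[B,C,H,D] q_used=2 → run B
t=5: queue=[B,C,H,D,F] q_used=3 → run B
t=6: queue=[C,H,D,F,B] q_used=0 → run C
t=7: queue=[C,H,D,F,B,G] q_used=1 → run C
t=8: queue=[C,H,D,F,B,G] q_used=2 → run C
t=9: queue=[C,H,D,F,B,G] q_used=3 → run C
t=10: queue=[H,D,F,B,G,C] q_used=0 → run H
t=11: queue=[H,D,F,B,G,C] q_used=1 → run H
t=12: queue=[H,D,F,B,G,C] q_used=2 → run H
t=13: queue=[H,D,F,B,G,C] q_used=3 → run H
t=14: queue=[D,F,B,G,C,H] q_used=0 → run D
t=15: queue=[D,F,B,G,C,H] q_used=1 → run D
t=16: queue=[D,F,B,G,C,H] q_used=2 → run D
t=17: queue=[D,F,B,G,C,H] q_used=3 → run D
t=18: queue=[F,B,G,C,H,D] q_used=0 → run F
t=19: queue=[F,B,G,C,H,D] q_used=1 → run F
t=20: queue=[F,B,G,C,H,D] q_used=2 → run F
t=21: queue=[B,G,C,H,D] q_used=0 → run B
t=22: queue=[B,G,C,H,D] q_used=1 → run B
t=23: queue=[G,C,H,D] q_used=0 → run G
t=24: queue=[G,C,H,D] q_used=1 → run G
t=25: queue=[G,C,H,D] q_used=2 → run G
t=26: queue=[C,H,D] q_used=0 → run C
t=27: queue=[C,H,D] q_used=1 → run C
t=28: queue=[C,H,D] q_used=2 → run C
t=29: queue=[H,D] q_used=0 → run H
t=30: queue=[H,D] q_used=1 → run H
t=31: queue=[H,D] q_used=2 → run H
t=32: queue=[D] q_used=0 → run D
t=33: queue=[D] q_used=1 → run D
t=34: (idle)
t=35: (idle)
t=36: (idle)
t=37: (idle)
t=38: (idle)
t=39: (idle)
t=40: (idle)

running at tick 6 = C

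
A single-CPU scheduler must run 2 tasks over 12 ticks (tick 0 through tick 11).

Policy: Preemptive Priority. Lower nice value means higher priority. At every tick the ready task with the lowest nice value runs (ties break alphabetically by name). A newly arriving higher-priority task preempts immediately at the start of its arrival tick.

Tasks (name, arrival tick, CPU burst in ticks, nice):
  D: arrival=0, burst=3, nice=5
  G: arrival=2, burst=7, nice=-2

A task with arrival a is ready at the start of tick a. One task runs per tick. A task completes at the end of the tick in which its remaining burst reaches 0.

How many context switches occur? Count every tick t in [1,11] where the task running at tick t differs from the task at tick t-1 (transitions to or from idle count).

context switches = 3

t=0: ready={D} → run D
t=1: ready={D} → run D
t=2: ready={D,G} → run G
t=3: ready={D,G} → run G
t=4: ready={D,G} → run G
t=5: ready={D,G} → run G
t=6: ready={D,G} → run G
t=7: ready={D,G} → run G
t=8: ready={D,G} → run G
t=9: ready={D} → run D
t=10: (idle)
t=11: (idle)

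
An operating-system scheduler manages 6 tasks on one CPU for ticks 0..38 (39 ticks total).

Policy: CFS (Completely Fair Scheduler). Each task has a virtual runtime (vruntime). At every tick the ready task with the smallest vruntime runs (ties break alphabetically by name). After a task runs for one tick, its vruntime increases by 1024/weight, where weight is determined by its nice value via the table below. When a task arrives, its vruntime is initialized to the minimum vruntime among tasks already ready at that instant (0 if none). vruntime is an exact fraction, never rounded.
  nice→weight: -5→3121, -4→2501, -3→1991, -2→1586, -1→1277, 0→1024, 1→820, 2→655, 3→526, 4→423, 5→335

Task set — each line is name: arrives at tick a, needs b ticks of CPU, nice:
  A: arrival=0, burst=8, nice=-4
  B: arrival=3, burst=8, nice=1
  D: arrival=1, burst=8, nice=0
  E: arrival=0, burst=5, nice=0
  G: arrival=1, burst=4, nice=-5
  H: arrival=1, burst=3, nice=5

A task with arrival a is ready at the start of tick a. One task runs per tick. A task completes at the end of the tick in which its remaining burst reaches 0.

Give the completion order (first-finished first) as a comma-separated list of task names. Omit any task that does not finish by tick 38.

t=0: vr[A=0 E=0] → run A
t=1: vr[A=1024/2501 D=0 E=0 G=0 H=0] → run D
t=2: vr[A=1024/2501 D=1 E=0 G=0 H=0] → run E
t=3: vr[A=1024/2501 B=0 D=1 E=1 G=0 H=0] → run B
t=4: vr[A=1024/2501 B=256/205 D=1 E=1 G=0 H=0] → run G
t=5: vr[A=1024/2501 B=256/205 D=1 E=1 G=1024/3121 H=0] → run H
t=6: vr[A=1024/2501 B=256/205 D=1 E=1 G=1024/3121 H=1024/335] → run G
t=7: vr[A=1024/2501 B=256/205 D=1 E=1 G=2048/3121 H=1024/335] → run A
t=8: vr[A=2048/2501 B=256/205 D=1 E=1 G=2048/3121 H=1024/335] → run G
t=9: vr[A=2048/2501 B=256/205 D=1 E=1 G=3072/3121 H=1024/335] → run A
t=10: vr[A=3072/2501 B=256/205 D=1 E=1 G=3072/3121 H=1024/335] → run G
t=11: vr[A=3072/2501 B=256/205 D=1 E=1 H=1024/335] → run D
t=12: vr[A=3072/2501 B=256/205 D=2 E=1 H=1024/335] → run E
t=13: vr[A=3072/2501 B=256/205 D=2 E=2 H=1024/335] → run A
t=14: vr[A=4096/2501 B=256/205 D=2 E=2 H=1024/335] → run B
t=15: vr[A=4096/2501 B=512/205 D=2 E=2 H=1024/335] → run A
t=16: vr[A=5120/2501 B=512/205 D=2 E=2 H=1024/335] → run D
t=17: vr[A=5120/2501 B=512/205 D=3 E=2 H=1024/335] → run E
t=18: vr[A=5120/2501 B=512/205 D=3 E=3 H=1024/335] → run A
t=19: vr[A=6144/2501 B=512/205 D=3 E=3 H=1024/335] → run A
t=20: vr[A=7168/2501 B=512/205 D=3 E=3 H=1024/335] → run B
t=21: vr[A=7168/2501 B=768/205 D=3 E=3 H=1024/335] → run A
t=22: vr[B=768/205 D=3 E=3 H=1024/335] → run D
t=23: vr[B=768/205 D=4 E=3 H=1024/335] → run E
t=24: vr[B=768/205 D=4 E=4 H=1024/335] → run H
t=25: vr[B=768/205 D=4 E=4 H=2048/335] → run B
t=26: vr[B=1024/205 D=4 E=4 H=2048/335] → run D
t=27: vr[B=1024/205 D=5 E=4 H=2048/335] → run E
t=28: vr[B=1024/205 D=5 H=2048/335] → run B
t=29: vr[B=256/41 D=5 H=2048/335] → run D
t=30: vr[B=256/41 D=6 H=2048/335] → run D
t=31: vr[B=256/41 D=7 H=2048/335] → run H
t=32: vr[B=256/41 D=7] → run B
t=33: vr[B=1536/205 D=7] → run D
t=34: vr[B=1536/205] → run B
t=35: vr[B=1792/205] → run B
t=36: (idle)
t=37: (idle)
t=38: (idle)

completion order = G, A, E, H, D, B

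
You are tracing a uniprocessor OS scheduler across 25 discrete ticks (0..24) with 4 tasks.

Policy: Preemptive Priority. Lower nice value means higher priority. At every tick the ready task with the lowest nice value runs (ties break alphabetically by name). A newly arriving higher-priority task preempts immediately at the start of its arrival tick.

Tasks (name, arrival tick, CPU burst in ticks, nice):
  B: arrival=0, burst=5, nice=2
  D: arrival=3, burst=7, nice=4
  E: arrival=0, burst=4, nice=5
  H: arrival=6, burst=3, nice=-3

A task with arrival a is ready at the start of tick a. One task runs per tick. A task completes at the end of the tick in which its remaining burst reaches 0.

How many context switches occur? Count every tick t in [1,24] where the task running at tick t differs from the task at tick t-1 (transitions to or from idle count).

context switches = 5

t=0: ready={B,E} → run B
t=1: ready={B,E} → run B
t=2: ready={B,E} → run B
t=3: ready={B,D,E} → run B
t=4: ready={B,D,E} → run B
t=5: ready={D,E} → run D
t=6: ready={D,E,H} → run H
t=7: ready={D,E,H} → run H
t=8: ready={D,E,H} → run H
t=9: ready={D,E} → run D
t=10: ready={D,E} → run D
t=11: ready={D,E} → run D
t=12: ready={D,E} → run D
t=13: ready={D,E} → run D
t=14: ready={D,E} → run D
t=15: ready={E} → run E
t=16: ready={E} → run E
t=17: ready={E} → run E
t=18: ready={E} → run E
t=19: (idle)
t=20: (idle)
t=21: (idle)
t=22: (idle)
t=23: (idle)
t=24: (idle)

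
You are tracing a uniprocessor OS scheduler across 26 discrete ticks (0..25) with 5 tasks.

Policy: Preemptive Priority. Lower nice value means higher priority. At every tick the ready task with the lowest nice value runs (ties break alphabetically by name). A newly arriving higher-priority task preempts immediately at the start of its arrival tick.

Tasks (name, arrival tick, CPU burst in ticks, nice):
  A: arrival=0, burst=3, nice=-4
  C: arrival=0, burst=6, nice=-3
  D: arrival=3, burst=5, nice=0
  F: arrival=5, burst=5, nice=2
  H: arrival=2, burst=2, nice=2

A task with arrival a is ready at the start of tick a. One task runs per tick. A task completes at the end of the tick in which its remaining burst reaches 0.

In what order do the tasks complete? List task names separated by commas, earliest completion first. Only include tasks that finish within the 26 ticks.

completion order = A, C, D, F, H

t=0: ready={A,C} → run A
t=1: ready={A,C} → run A
t=2: ready={A,C,H} → run A
t=3: ready={C,D,H} → run C
t=4: ready={C,D,H} → run C
t=5: ready={C,D,F,H} → run C
t=6: ready={C,D,F,H} → run C
t=7: ready={C,D,F,H} → run C
t=8: ready={C,D,F,H} → run C
t=9: ready={D,F,H} → run D
t=10: ready={D,F,H} → run D
t=11: ready={D,F,H} → run D
t=12: ready={D,F,H} → run D
t=13: ready={D,F,H} → run D
t=14: ready={F,H} → run F
t=15: ready={F,H} → run F
t=16: ready={F,H} → run F
t=17: ready={F,H} → run F
t=18: ready={F,H} → run F
t=19: ready={H} → run H
t=20: ready={H} → run H
t=21: (idle)
t=22: (idle)
t=23: (idle)
t=24: (idle)
t=25: (idle)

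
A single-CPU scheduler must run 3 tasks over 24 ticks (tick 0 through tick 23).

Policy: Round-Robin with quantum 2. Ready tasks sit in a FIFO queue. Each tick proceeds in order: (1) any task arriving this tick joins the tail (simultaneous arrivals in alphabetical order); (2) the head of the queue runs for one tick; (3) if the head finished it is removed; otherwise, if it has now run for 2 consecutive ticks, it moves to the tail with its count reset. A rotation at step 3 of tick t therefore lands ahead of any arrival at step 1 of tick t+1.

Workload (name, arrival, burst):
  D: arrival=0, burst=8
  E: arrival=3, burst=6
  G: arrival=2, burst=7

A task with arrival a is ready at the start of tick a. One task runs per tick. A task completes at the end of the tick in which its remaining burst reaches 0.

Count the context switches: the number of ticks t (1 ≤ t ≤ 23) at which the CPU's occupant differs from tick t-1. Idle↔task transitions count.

t=0: queue=[D] q_used=0 → run D
t=1: queue=[D] q_used=1 → run D
t=2: queue=[D,G] q_used=0 → run D
t=3: queue=[D,G,E] q_used=1 → run D
t=4: queue=[G,E,D] q_used=0 → run G
t=5: queue=[G,E,D] q_used=1 → run G
t=6: queue=[E,D,G] q_used=0 → run E
t=7: queue=[E,D,G] q_used=1 → run E
t=8: queue=[D,G,E] q_used=0 → run D
t=9: queue=[D,G,E] q_used=1 → run D
t=10: queue=[G,E,D] q_used=0 → run G
t=11: queue=[G,E,D] q_used=1 → run G
t=12: queue=[E,D,G] q_used=0 → run E
t=13: queue=[E,D,G] q_used=1 → run E
t=14: queue=[D,G,E] q_used=0 → run D
t=15: queue=[D,G,E] q_used=1 → run D
t=16: queue=[G,E] q_used=0 → run G
t=17: queue=[G,E] q_used=1 → run G
t=18: queue=[E,G] q_used=0 → run E
t=19: queue=[E,G] q_used=1 → run E
t=20: queue=[G] q_used=0 → run G
t=21: (idle)
t=22: (idle)
t=23: (idle)

context switches = 10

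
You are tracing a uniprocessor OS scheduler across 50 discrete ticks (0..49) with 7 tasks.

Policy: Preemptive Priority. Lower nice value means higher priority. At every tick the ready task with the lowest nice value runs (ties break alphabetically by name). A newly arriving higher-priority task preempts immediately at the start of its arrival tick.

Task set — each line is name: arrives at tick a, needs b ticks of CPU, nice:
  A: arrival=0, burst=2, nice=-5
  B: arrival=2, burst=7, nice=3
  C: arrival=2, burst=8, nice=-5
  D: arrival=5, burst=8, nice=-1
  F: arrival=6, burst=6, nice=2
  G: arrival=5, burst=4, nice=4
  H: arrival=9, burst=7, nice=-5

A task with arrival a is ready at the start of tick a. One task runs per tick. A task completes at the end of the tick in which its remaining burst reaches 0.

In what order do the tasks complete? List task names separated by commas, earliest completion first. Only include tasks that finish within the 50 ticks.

t=0: ready={A} → run A
t=1: ready={A} → run A
t=2: ready={B,C} → run C
t=3: ready={B,C} → run C
t=4: ready={B,C} → run C
t=5: ready={B,C,D,G} → run C
t=6: ready={B,C,D,F,G} → run C
t=7: ready={B,C,D,F,G} → run C
t=8: ready={B,C,D,F,G} → run C
t=9: ready={B,C,D,F,G,H} → run C
t=10: ready={B,D,F,G,H} → run H
t=11: ready={B,D,F,G,H} → run H
t=12: ready={B,D,F,G,H} → run H
t=13: ready={B,D,F,G,H} → run H
t=14: ready={B,D,F,G,H} → run H
t=15: ready={B,D,F,G,H} → run H
t=16: ready={B,D,F,G,H} → run H
t=17: ready={B,D,F,G} → run D
t=18: ready={B,D,F,G} → run D
t=19: ready={B,D,F,G} → run D
t=20: ready={B,D,F,G} → run D
t=21: ready={B,D,F,G} → run D
t=22: ready={B,D,F,G} → run D
t=23: ready={B,D,F,G} → run D
t=24: ready={B,D,F,G} → run D
t=25: ready={B,F,G} → run F
t=26: ready={B,F,G} → run F
t=27: ready={B,F,G} → run F
t=28: ready={B,F,G} → run F
t=29: ready={B,F,G} → run F
t=30: ready={B,F,G} → run F
t=31: ready={B,G} → run B
t=32: ready={B,G} → run B
t=33: ready={B,G} → run B
t=34: ready={B,G} → run B
t=35: ready={B,G} → run B
t=36: ready={B,G} → run B
t=37: ready={B,G} → run B
t=38: ready={G} → run G
t=39: ready={G} → run G
t=40: ready={G} → run G
t=41: ready={G} → run G
t=42: (idle)
t=43: (idle)
t=44: (idle)
t=45: (idle)
t=46: (idle)
t=47: (idle)
t=48: (idle)
t=49: (idle)

completion order = A, C, H, D, F, B, G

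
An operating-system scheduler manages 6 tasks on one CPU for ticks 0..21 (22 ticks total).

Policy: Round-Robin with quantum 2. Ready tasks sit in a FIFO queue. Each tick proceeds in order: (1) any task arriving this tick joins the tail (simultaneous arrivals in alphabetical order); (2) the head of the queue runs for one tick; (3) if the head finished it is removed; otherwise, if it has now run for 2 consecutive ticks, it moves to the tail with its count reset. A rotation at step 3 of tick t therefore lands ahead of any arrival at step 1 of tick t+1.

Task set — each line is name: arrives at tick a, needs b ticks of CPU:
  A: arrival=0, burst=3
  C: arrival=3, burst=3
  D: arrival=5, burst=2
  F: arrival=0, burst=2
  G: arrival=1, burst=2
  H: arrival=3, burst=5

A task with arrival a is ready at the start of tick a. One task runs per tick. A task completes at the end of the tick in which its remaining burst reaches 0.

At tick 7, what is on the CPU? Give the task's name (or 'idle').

running at tick 7 = C

t=0: queue=[A,F] q_used=0 → run A
t=1: queue=[A,F,G] q_used=1 → run A
t=2: queue=[F,G,A] q_used=0 → run F
t=3: queue=[F,G,A,C,H] q_used=1 → run F
t=4: queue=[G,A,C,H] q_used=0 → run G
t=5: queue=[G,A,C,H,D] q_used=1 → run G
t=6: queue=[A,C,H,D] q_used=0 → run A
t=7: queue=[C,H,D] q_used=0 → run C
t=8: queue=[C,H,D] q_used=1 → run C
t=9: queue=[H,D,C] q_used=0 → run H
t=10: queue=[H,D,C] q_used=1 → run H
t=11: queue=[D,C,H] q_used=0 → run D
t=12: queue=[D,C,H] q_used=1 → run D
t=13: queue=[C,H] q_used=0 → run C
t=14: queue=[H] q_used=0 → run H
t=15: queue=[H] q_used=1 → run H
t=16: queue=[H] q_used=0 → run H
t=17: (idle)
t=18: (idle)
t=19: (idle)
t=20: (idle)
t=21: (idle)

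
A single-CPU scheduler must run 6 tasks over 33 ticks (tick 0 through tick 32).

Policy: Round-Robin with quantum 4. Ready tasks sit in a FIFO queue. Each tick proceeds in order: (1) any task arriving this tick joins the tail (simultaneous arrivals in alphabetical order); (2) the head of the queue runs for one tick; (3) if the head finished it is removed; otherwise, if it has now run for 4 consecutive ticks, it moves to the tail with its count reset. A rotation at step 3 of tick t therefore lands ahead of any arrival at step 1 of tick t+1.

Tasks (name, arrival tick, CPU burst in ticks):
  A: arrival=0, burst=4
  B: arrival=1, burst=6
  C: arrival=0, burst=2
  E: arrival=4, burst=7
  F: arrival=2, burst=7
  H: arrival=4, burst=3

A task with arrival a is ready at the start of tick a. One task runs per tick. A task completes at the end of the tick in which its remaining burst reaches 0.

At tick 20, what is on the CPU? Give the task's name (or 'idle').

t=0: queue=[A,C] q_used=0 → run A
t=1: queue=[A,C,B] q_used=1 → run A
t=2: queue=[A,C,B,F] q_used=2 → run A
t=3: queue=[A,C,B,F] q_used=3 → run A
t=4: queue=[C,B,F,E,H] q_used=0 → run C
t=5: queue=[C,B,F,E,H] q_used=1 → run C
t=6: queue=[B,F,E,H] q_used=0 → run B
t=7: queue=[B,F,E,H] q_used=1 → run B
t=8: queue=[B,F,E,H] q_used=2 → run B
t=9: queue=[B,F,E,H] q_used=3 → run B
t=10: queue=[F,E,H,B] q_used=0 → run F
t=11: queue=[F,E,H,B] q_used=1 → run F
t=12: queue=[F,E,H,B] q_used=2 → run F
t=13: queue=[F,E,H,B] q_used=3 → run F
t=14: queue=[E,H,B,F] q_used=0 → run E
t=15: queue=[E,H,B,F] q_used=1 → run E
t=16: queue=[E,H,B,F] q_used=2 → run E
t=17: queue=[E,H,B,F] q_used=3 → run E
t=18: queue=[H,B,F,E] q_used=0 → run H
t=19: queue=[H,B,F,E] q_used=1 → run H
t=20: queue=[H,B,F,E] q_used=2 → run H
t=21: queue=[B,F,E] q_used=0 → run B
t=22: queue=[B,F,E] q_used=1 → run B
t=23: queue=[F,E] q_used=0 → run F
t=24: queue=[F,E] q_used=1 → run F
t=25: queue=[F,E] q_used=2 → run F
t=26: queue=[E] q_used=0 → run E
t=27: queue=[E] q_used=1 → run E
t=28: queue=[E] q_used=2 → run E
t=29: (idle)
t=30: (idle)
t=31: (idle)
t=32: (idle)

running at tick 20 = H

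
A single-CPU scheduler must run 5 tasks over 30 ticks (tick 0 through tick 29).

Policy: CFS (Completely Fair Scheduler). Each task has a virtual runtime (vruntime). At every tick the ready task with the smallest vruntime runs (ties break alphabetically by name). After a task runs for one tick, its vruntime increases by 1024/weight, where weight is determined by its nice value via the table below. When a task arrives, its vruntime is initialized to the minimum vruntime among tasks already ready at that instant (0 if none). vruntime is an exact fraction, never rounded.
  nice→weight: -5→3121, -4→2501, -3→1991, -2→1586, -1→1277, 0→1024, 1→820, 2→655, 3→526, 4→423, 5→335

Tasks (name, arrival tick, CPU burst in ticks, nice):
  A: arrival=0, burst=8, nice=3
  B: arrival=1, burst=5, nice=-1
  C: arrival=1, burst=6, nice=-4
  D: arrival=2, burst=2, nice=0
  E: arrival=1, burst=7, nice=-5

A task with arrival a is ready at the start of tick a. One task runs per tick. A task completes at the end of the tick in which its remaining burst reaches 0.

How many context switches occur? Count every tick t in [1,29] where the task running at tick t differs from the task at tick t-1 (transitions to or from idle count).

t=0: vr[A=0] → run A
t=1: vr[A=512/263 B=512/263 C=512/263 E=512/263] → run A
t=2: vr[A=1024/263 B=512/263 C=512/263 D=512/263 E=512/263] → run B
t=3: vr[A=1024/263 B=923136/335851 C=512/263 D=512/263 E=512/263] → run C
t=4: vr[A=1024/263 B=923136/335851 C=1549824/657763 D=512/263 E=512/263] → run D
t=5: vr[A=1024/263 B=923136/335851 C=1549824/657763 D=775/263 E=512/263] → run E
t=6: vr[A=1024/263 B=923136/335851 C=1549824/657763 D=775/263 E=1867264/820823] → run E
t=7: vr[A=1024/263 B=923136/335851 C=1549824/657763 D=775/263 E=2136576/820823] → run C
t=8: vr[A=1024/263 B=923136/335851 C=1819136/657763 D=775/263 E=2136576/820823] → run E
t=9: vr[A=1024/263 B=923136/335851 C=1819136/657763 D=775/263 E=2405888/820823] → run B
t=10: vr[A=1024/263 B=1192448/335851 C=1819136/657763 D=775/263 E=2405888/820823] → run C
t=11: vr[A=1024/263 B=1192448/335851 C=2088448/657763 D=775/263 E=2405888/820823] → run E
t=12: vr[A=1024/263 B=1192448/335851 C=2088448/657763 D=775/263 E=2675200/820823] → run D
t=13: vr[A=1024/263 B=1192448/335851 C=2088448/657763 E=2675200/820823] → run C
t=14: vr[A=1024/263 B=1192448/335851 C=2357760/657763 E=2675200/820823] → run E
t=15: vr[A=1024/263 B=1192448/335851 C=2357760/657763 E=2944512/820823] → run B
t=16: vr[A=1024/263 B=1461760/335851 C=2357760/657763 E=2944512/820823] → run C
t=17: vr[A=1024/263 B=1461760/335851 C=2627072/657763 E=2944512/820823] → run E
t=18: vr[A=1024/263 B=1461760/335851 C=2627072/657763 E=3213824/820823] → run A
t=19: vr[A=1536/263 B=1461760/335851 C=2627072/657763 E=3213824/820823] → run E
t=20: vr[A=1536/263 B=1461760/335851 C=2627072/657763] → run C
t=21: vr[A=1536/263 B=1461760/335851] → run B
t=22: vr[A=1536/263 B=1731072/335851] → run B
t=23: vr[A=1536/263] → run A
t=24: vr[A=2048/263] → run A
t=25: vr[A=2560/263] → run A
t=26: vr[A=3072/263] → run A
t=27: vr[A=3584/263] → run A
t=28: (idle)
t=29: (idle)

context switches = 21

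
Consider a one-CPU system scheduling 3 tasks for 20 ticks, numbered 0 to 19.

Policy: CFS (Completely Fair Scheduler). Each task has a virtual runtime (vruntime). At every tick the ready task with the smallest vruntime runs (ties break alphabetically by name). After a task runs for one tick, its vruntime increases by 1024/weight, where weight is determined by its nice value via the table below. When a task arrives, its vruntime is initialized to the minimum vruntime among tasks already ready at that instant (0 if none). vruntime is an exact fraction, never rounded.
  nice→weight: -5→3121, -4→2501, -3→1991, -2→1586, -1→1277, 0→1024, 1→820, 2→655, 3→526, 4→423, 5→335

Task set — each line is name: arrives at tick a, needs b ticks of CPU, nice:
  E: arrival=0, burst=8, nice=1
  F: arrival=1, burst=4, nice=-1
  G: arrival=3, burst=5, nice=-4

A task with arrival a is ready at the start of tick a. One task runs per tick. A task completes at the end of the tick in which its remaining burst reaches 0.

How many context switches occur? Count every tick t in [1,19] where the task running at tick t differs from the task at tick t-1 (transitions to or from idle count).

context switches = 9

t=0: vr[E=0] → run E
t=1: vr[E=256/205 F=256/205] → run E
t=2: vr[E=512/205 F=256/205] → run F
t=3: vr[E=512/205 F=536832/261785 G=536832/261785] → run F
t=4: vr[E=512/205 F=746752/261785 G=536832/261785] → run G
t=5: vr[E=512/205 F=746752/261785 G=39284992/15968885] → run G
t=6: vr[E=512/205 F=746752/261785 G=45823232/15968885] → run E
t=7: vr[E=768/205 F=746752/261785 G=45823232/15968885] → run F
t=8: vr[E=768/205 F=956672/261785 G=45823232/15968885] → run G
t=9: vr[E=768/205 F=956672/261785 G=52361472/15968885] → run G
t=10: vr[E=768/205 F=956672/261785 G=58899712/15968885] → run F
t=11: vr[E=768/205 G=58899712/15968885] → run G
t=12: vr[E=768/205] → run E
t=13: vr[E=1024/205] → run E
t=14: vr[E=256/41] → run E
t=15: vr[E=1536/205] → run E
t=16: vr[E=1792/205] → run E
t=17: (idle)
t=18: (idle)
t=19: (idle)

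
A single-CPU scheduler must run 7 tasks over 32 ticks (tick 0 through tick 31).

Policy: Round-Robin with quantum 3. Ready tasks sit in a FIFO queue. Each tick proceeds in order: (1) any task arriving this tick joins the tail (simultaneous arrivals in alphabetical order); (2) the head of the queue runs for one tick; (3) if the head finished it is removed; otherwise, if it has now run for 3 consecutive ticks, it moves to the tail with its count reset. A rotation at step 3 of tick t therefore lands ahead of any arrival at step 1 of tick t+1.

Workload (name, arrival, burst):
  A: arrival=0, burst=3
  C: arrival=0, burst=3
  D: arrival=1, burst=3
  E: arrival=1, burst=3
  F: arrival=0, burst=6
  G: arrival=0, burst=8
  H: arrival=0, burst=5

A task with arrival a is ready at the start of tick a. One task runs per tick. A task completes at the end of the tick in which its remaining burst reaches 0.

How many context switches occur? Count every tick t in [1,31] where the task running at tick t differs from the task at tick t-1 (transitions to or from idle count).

context switches = 11

t=0: queue=[A,C,F,G,H] q_used=0 → run A
t=1: queue=[A,C,F,G,H,D,E] q_used=1 → run A
t=2: queue=[A,C,F,G,H,D,E] q_used=2 → run A
t=3: queue=[C,F,G,H,D,E] q_used=0 → run C
t=4: queue=[C,F,G,H,D,E] q_used=1 → run C
t=5: queue=[C,F,G,H,D,E] q_used=2 → run C
t=6: queue=[F,G,H,D,E] q_used=0 → run F
t=7: queue=[F,G,H,D,E] q_used=1 → run F
t=8: queue=[F,G,H,D,E] q_used=2 → run F
t=9: queue=[G,H,D,E,F] q_used=0 → run G
t=10: queue=[G,H,D,E,F] q_used=1 → run G
t=11: queue=[G,H,D,E,F] q_used=2 → run G
t=12: queue=[H,D,E,F,G] q_used=0 → run H
t=13: queue=[H,D,E,F,G] q_used=1 → run H
t=14: queue=[H,D,E,F,G] q_used=2 → run H
t=15: queue=[D,E,F,G,H] q_used=0 → run D
t=16: queue=[D,E,F,G,H] q_used=1 → run D
t=17: queue=[D,E,F,G,H] q_used=2 → run D
t=18: queue=[E,F,G,H] q_used=0 → run E
t=19: queue=[E,F,G,H] q_used=1 → run E
t=20: queue=[E,F,G,H] q_used=2 → run E
t=21: queue=[F,G,H] q_used=0 → run F
t=22: queue=[F,G,H] q_used=1 → run F
t=23: queue=[F,G,H] q_used=2 → run F
t=24: queue=[G,H] q_used=0 → run G
t=25: queue=[G,H] q_used=1 → run G
t=26: queue=[G,H] q_used=2 → run G
t=27: queue=[H,G] q_used=0 → run H
t=28: queue=[H,G] q_used=1 → run H
t=29: queue=[G] q_used=0 → run G
t=30: queue=[G] q_used=1 → run G
t=31: (idle)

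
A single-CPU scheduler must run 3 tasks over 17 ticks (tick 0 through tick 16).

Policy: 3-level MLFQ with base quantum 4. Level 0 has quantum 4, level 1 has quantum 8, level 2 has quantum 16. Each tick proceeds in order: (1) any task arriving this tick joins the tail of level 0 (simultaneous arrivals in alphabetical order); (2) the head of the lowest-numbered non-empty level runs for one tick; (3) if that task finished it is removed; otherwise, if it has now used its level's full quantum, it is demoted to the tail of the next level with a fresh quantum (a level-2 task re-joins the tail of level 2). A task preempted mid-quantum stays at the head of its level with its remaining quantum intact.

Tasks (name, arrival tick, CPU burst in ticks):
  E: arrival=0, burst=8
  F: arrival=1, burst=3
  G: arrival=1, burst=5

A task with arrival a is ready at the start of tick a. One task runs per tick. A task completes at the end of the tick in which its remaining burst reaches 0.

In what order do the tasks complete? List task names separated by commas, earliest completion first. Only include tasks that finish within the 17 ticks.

completion order = F, E, G

t=0: L0/L1/L2 = E/-/- → run E
t=1: L0/L1/L2 = EFG/-/- → run E
t=2: L0/L1/L2 = EFG/-/- → run E
t=3: L0/L1/L2 = EFG/-/- → run E
t=4: L0/L1/L2 = FG/E/- → run F
t=5: L0/L1/L2 = FG/E/- → run F
t=6: L0/L1/L2 = FG/E/- → run F
t=7: L0/L1/L2 = G/E/- → run G
t=8: L0/L1/L2 = G/E/- → run G
t=9: L0/L1/L2 = G/E/- → run G
t=10: L0/L1/L2 = G/E/- → run G
t=11: L0/L1/L2 = -/EG/- → run E
t=12: L0/L1/L2 = -/EG/- → run E
t=13: L0/L1/L2 = -/EG/- → run E
t=14: L0/L1/L2 = -/EG/- → run E
t=15: L0/L1/L2 = -/G/- → run G
t=16: (idle)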